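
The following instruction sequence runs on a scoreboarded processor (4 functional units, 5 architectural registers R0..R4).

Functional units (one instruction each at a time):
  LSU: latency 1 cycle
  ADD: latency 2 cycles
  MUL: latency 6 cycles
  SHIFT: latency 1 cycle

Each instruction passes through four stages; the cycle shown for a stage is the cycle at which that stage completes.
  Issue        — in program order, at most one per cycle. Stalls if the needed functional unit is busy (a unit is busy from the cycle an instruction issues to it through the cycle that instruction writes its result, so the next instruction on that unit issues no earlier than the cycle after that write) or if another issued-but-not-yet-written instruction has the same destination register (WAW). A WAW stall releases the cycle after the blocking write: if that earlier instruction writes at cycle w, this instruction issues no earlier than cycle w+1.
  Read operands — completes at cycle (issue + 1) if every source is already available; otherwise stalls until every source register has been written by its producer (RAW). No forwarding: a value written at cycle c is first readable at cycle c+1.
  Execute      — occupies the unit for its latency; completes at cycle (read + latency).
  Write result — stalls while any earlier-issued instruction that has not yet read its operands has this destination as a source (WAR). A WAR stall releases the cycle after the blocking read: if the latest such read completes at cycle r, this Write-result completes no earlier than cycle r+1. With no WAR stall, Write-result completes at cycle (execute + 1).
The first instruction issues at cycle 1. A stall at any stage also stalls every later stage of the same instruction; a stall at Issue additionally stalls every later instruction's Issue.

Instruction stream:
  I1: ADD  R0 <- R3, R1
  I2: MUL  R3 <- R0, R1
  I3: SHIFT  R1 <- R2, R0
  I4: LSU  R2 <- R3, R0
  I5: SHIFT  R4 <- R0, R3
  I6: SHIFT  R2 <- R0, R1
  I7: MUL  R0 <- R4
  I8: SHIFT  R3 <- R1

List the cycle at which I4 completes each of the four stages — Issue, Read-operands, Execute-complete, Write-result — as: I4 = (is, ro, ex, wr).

I1 -> (1, 2, 4, 5)
I2 -> (2, 6, 12, 13)  // RAW R0: wait I1 write@5
I3 -> (3, 6, 7, 8)  // RAW R0: wait I1 write@5
I4 -> (4, 14, 15, 16)  // RAW R3: wait I2 write@13
I5 -> (9, 14, 15, 16)  // struct: SHIFT busy until I3 writes@8, RAW R3: wait I2 write@13
I6 -> (17, 18, 19, 20)  // struct: SHIFT busy until I5 writes@16
I7 -> (18, 19, 25, 26)
I8 -> (21, 22, 23, 24)  // struct: SHIFT busy until I6 writes@20

I4 = (4, 14, 15, 16)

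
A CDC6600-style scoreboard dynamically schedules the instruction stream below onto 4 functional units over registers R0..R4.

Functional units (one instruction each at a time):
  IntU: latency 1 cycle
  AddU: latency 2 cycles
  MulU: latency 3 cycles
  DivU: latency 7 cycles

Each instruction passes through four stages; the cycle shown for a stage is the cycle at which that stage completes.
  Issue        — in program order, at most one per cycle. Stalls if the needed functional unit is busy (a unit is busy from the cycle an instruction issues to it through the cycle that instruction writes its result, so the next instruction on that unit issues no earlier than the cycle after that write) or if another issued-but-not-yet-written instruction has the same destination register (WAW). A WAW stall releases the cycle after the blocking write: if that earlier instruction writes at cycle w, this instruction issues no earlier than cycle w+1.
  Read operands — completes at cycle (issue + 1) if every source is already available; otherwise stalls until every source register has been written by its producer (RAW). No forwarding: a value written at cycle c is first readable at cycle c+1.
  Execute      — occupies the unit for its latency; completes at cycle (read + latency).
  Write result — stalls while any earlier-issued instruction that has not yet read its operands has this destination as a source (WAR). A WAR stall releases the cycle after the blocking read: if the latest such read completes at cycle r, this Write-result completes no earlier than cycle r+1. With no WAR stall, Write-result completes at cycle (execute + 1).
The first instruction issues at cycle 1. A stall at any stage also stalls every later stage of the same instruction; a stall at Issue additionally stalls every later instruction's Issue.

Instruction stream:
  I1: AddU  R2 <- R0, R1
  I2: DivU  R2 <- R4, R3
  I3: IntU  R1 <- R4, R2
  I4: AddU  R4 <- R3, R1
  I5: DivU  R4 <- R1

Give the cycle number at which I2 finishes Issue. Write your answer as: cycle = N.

cycle = 6

  I1 | 1 | 2 | 4 | 5
  I2 | 6 | 7 | 14 | 15   WAW R2: wait I1 write@5
  I3 | 7 | 16 | 17 | 18   RAW R2: wait I2 write@15
  I4 | 8 | 19 | 21 | 22   RAW R1: wait I3 write@18
  I5 | 23 | 24 | 31 | 32   WAW R4: wait I4 write@22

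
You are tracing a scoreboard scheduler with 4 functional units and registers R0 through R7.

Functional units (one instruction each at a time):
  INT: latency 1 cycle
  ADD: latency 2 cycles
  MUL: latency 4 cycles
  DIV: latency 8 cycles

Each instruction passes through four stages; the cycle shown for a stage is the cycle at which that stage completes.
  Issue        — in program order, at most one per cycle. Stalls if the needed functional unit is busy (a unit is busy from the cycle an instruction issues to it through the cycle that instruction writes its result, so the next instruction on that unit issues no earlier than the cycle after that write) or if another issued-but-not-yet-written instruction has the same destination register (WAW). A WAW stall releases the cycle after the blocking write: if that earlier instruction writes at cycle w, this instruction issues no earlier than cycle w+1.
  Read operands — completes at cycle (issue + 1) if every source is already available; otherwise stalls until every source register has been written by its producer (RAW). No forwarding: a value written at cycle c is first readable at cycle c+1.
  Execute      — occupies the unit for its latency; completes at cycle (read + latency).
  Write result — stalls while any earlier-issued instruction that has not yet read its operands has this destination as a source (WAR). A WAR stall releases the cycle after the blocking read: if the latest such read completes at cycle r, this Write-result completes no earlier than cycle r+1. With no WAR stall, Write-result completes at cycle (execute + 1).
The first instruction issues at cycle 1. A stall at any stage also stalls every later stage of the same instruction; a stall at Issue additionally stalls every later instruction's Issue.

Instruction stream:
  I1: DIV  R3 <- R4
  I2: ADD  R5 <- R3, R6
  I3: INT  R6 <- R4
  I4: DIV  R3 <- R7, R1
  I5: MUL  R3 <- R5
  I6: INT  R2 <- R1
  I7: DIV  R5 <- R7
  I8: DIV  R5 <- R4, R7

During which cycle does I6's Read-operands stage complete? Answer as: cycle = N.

t=1  issue I1 (DIV)
t=2  I1 read-ops · issue I2 (ADD)
t=3  issue I3 (INT)
t=4  I3 read-ops
t=5  I3 finished on INT
t=10  I1 finished on DIV
t=11  I1→R3
t=12  I2 read-ops · issue I4 (DIV)
t=13  I3→R6 · I4 read-ops
t=14  I2 finished on ADD
t=15  I2→R5
t=21  I4 finished on DIV
t=22  I4→R3
t=23  issue I5 (MUL)
t=24  I5 read-ops · issue I6 (INT)
t=25  I6 read-ops · issue I7 (DIV)
t=26  I6 finished on INT · I7 read-ops
t=27  I6→R2
t=28  I5 finished on MUL
t=29  I5→R3
t=34  I7 finished on DIV
t=35  I7→R5
t=36  issue I8 (DIV)
t=37  I8 read-ops
t=45  I8 finished on DIV
t=46  I8→R5

cycle = 25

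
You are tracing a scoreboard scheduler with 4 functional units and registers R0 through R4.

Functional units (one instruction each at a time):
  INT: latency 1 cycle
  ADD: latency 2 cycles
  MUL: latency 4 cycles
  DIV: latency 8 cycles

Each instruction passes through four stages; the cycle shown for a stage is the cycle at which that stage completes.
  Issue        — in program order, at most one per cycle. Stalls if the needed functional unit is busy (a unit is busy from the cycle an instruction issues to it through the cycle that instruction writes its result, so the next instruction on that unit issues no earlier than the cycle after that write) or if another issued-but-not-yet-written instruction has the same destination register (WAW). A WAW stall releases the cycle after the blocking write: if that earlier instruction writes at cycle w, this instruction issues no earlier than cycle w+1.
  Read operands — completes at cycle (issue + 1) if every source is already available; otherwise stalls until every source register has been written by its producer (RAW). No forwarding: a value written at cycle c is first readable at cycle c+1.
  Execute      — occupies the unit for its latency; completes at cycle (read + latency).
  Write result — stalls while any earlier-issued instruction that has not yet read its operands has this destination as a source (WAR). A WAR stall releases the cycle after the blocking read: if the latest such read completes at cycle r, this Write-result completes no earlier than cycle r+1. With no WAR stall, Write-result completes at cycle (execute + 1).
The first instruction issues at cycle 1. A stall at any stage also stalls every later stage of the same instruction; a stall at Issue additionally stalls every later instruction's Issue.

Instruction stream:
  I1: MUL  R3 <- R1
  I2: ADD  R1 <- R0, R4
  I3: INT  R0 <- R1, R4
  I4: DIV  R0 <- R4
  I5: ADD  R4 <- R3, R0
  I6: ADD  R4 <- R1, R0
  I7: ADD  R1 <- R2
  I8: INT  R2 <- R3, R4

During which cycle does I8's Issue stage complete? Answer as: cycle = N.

c1: I1 issues→MUL
c2: I1 reads · I2 issues→ADD
c3: I2 reads · I3 issues→INT
c5: I2 exec-done
c6: I1 exec-done · I2 writes R1
c7: I1 writes R3 · I3 reads
c8: I3 exec-done
c9: I3 writes R0
c10: I4 issues→DIV
c11: I4 reads · I5 issues→ADD
c19: I4 exec-done
c20: I4 writes R0
c21: I5 reads
c23: I5 exec-done
c24: I5 writes R4
c25: I6 issues→ADD
c26: I6 reads
c28: I6 exec-done
c29: I6 writes R4
c30: I7 issues→ADD
c31: I7 reads · I8 issues→INT
c32: I8 reads
c33: I7 exec-done · I8 exec-done
c34: I7 writes R1 · I8 writes R2

cycle = 31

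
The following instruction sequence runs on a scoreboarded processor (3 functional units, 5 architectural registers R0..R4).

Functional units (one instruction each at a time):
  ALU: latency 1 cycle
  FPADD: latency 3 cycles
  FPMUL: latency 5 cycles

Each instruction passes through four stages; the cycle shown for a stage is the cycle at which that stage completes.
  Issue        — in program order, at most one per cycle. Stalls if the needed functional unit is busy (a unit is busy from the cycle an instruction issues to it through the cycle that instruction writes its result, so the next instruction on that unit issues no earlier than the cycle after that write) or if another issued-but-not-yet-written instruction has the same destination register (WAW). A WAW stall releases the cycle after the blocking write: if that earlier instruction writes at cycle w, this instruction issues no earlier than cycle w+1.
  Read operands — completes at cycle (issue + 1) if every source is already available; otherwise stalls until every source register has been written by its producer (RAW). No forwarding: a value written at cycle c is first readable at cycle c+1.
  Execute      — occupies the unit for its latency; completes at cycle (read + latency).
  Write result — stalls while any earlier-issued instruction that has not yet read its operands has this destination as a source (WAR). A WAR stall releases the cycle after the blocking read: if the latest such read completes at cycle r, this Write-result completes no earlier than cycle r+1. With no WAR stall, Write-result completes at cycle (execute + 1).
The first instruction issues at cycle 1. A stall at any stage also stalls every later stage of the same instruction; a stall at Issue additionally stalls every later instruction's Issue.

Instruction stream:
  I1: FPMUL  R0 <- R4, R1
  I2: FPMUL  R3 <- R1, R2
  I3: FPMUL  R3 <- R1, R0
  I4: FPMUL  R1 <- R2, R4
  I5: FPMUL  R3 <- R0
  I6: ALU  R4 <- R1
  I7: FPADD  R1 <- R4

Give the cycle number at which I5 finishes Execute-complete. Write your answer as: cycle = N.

t=1  issue I1 (FPMUL)
t=2  I1 read-ops
t=7  I1 finished on FPMUL
t=8  I1→R0
t=9  issue I2 (FPMUL)
t=10  I2 read-ops
t=15  I2 finished on FPMUL
t=16  I2→R3
t=17  issue I3 (FPMUL)
t=18  I3 read-ops
t=23  I3 finished on FPMUL
t=24  I3→R3
t=25  issue I4 (FPMUL)
t=26  I4 read-ops
t=31  I4 finished on FPMUL
t=32  I4→R1
t=33  issue I5 (FPMUL)
t=34  I5 read-ops · issue I6 (ALU)
t=35  I6 read-ops · issue I7 (FPADD)
t=36  I6 finished on ALU
t=37  I6→R4
t=38  I7 read-ops
t=39  I5 finished on FPMUL
t=40  I5→R3
t=41  I7 finished on FPADD
t=42  I7→R1

cycle = 39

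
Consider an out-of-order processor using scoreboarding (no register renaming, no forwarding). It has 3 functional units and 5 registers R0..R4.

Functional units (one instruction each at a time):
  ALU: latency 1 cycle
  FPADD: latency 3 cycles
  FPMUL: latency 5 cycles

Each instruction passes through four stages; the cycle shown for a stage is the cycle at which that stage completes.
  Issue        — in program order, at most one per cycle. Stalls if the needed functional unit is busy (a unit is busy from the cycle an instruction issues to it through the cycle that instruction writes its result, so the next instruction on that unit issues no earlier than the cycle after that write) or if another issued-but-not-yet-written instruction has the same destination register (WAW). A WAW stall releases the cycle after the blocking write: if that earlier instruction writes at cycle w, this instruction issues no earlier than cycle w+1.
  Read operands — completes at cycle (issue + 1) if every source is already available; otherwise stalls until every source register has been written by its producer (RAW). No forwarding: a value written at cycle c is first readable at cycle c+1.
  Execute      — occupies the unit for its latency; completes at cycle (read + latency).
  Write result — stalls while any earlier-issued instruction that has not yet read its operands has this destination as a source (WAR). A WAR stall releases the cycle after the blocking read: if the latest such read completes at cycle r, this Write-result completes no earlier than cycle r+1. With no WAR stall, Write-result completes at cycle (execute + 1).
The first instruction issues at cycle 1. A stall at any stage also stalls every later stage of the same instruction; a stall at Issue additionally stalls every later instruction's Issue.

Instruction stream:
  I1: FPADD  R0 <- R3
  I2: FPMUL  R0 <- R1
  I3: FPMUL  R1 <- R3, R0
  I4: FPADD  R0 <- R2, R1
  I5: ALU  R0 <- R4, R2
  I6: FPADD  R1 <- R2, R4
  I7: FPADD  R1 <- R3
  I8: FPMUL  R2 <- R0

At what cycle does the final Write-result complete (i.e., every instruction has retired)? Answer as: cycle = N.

cycle = 43

I1: IS=1 RO=2 EX=5 WR=6
I2: IS=7 RO=8 EX=13 WR=14  [WAW R0: wait I1 write@6]
I3: IS=15 RO=16 EX=21 WR=22  [struct: FPMUL busy until I2 writes@14]
I4: IS=16 RO=23 EX=26 WR=27  [RAW R1: wait I3 write@22]
I5: IS=28 RO=29 EX=30 WR=31  [WAW R0: wait I4 write@27]
I6: IS=29 RO=30 EX=33 WR=34
I7: IS=35 RO=36 EX=39 WR=40  [struct: FPADD busy until I6 writes@34]
I8: IS=36 RO=37 EX=42 WR=43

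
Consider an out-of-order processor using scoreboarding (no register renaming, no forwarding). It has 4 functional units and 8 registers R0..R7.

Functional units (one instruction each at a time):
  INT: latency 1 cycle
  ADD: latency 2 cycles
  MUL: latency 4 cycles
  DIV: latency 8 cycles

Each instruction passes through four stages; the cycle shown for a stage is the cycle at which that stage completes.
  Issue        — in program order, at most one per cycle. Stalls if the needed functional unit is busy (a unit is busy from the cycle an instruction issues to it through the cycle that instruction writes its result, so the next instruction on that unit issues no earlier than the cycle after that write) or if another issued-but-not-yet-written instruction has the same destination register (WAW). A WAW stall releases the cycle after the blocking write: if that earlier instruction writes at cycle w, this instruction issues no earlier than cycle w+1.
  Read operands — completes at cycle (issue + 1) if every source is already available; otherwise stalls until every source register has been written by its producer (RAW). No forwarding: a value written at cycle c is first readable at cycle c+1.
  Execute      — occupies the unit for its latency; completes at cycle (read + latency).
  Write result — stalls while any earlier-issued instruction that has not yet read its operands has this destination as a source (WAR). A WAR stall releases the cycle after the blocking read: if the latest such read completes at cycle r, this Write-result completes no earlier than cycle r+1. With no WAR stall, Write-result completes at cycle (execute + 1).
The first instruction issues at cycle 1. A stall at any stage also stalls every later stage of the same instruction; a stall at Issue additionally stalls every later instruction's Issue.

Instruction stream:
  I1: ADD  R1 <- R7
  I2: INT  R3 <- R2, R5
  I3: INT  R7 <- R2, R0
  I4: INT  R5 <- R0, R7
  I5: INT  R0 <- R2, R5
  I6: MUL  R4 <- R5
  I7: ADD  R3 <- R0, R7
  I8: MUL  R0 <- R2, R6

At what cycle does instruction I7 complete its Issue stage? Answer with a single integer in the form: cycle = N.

[I1] 1/2/4/5
[I2] 2/3/4/5
[I3] 6/7/8/9  (struct: INT busy until I2 writes@5)
[I4] 10/11/12/13  (struct: INT busy until I3 writes@9)
[I5] 14/15/16/17  (struct: INT busy until I4 writes@13)
[I6] 15/16/20/21
[I7] 16/18/20/21  (RAW R0: wait I5 write@17)
[I8] 22/23/27/28  (struct: MUL busy until I6 writes@21)

cycle = 16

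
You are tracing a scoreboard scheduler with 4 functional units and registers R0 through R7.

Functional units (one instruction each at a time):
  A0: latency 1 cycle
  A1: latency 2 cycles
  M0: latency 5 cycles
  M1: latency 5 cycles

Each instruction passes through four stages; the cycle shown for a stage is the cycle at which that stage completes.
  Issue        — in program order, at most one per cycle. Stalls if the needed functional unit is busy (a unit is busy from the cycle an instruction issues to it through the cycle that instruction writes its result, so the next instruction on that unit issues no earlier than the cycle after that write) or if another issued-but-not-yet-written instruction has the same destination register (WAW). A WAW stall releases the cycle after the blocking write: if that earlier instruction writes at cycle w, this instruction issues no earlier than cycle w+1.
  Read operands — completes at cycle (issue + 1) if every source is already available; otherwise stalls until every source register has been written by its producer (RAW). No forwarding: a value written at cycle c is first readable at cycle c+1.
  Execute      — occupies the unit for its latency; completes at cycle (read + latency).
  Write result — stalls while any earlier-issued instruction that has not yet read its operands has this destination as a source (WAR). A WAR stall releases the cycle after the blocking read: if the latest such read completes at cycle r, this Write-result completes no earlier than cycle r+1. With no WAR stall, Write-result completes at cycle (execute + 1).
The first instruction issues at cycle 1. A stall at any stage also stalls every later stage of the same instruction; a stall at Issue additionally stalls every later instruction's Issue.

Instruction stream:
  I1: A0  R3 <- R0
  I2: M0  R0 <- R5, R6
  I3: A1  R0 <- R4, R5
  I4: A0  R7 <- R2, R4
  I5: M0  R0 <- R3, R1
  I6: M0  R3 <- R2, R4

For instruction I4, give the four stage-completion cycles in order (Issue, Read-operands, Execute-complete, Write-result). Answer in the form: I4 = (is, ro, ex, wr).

I1 -> (1, 2, 3, 4)
I2 -> (2, 3, 8, 9)
I3 -> (10, 11, 13, 14)  // WAW R0: wait I2 write@9
I4 -> (11, 12, 13, 14)
I5 -> (15, 16, 21, 22)  // WAW R0: wait I3 write@14
I6 -> (23, 24, 29, 30)  // struct: M0 busy until I5 writes@22

I4 = (11, 12, 13, 14)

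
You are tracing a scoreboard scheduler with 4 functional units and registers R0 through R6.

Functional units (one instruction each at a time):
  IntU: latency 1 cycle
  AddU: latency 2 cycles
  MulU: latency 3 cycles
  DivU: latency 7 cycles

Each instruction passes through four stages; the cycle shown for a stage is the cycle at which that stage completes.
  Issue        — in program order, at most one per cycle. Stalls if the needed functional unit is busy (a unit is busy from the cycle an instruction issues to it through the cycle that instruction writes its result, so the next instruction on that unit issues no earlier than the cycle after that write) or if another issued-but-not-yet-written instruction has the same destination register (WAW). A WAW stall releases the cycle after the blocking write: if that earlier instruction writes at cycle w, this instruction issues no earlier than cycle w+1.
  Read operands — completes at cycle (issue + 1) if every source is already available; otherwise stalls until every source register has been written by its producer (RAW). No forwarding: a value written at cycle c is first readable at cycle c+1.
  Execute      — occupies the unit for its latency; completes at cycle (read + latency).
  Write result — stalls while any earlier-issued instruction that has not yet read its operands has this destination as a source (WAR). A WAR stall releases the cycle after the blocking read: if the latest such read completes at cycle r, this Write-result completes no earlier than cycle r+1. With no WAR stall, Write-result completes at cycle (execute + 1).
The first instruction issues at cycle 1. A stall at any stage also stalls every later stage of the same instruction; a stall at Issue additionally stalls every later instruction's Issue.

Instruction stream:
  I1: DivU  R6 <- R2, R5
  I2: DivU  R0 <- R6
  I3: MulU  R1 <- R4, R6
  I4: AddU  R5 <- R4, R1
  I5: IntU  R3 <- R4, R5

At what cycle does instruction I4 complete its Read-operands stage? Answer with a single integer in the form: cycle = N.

cycle = 18

t=1  I1→DivU
t=2  I1 RO
t=9  I1 EX
t=10  I1 WR R6
t=11  I2→DivU
t=12  I2 RO, I3→MulU
t=13  I3 RO, I4→AddU
t=14  I5→IntU
t=16  I3 EX
t=17  I3 WR R1
t=18  I4 RO
t=19  I2 EX
t=20  I2 WR R0, I4 EX
t=21  I4 WR R5
t=22  I5 RO
t=23  I5 EX
t=24  I5 WR R3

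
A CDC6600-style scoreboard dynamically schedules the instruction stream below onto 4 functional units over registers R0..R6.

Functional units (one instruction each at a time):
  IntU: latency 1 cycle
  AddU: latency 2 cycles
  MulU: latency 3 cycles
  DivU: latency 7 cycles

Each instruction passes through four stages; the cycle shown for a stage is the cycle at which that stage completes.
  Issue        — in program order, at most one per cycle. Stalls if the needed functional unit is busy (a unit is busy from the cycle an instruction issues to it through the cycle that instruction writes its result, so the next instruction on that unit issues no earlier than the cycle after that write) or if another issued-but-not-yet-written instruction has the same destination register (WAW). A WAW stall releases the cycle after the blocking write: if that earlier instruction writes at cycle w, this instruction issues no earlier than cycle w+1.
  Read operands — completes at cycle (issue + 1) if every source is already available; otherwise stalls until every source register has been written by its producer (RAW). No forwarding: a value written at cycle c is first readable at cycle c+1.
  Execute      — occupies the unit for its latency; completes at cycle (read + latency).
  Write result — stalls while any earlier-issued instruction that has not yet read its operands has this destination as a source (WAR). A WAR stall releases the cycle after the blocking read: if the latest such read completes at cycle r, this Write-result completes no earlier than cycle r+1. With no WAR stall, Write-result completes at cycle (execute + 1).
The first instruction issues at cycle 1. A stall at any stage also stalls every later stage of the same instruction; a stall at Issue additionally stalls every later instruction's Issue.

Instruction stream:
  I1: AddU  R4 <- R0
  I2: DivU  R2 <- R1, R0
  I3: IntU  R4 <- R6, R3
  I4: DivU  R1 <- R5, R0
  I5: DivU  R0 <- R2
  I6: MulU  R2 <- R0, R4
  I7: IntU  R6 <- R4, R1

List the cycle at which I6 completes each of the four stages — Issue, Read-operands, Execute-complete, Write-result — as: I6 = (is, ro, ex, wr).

I6 = (23, 32, 35, 36)

cycle 1: I1 dispatched to AddU
cycle 2: I1 operands ready; I2 dispatched to DivU
cycle 3: I2 operands ready
cycle 4: I1 complete
cycle 5: R4←I1
cycle 6: I3 dispatched to IntU
cycle 7: I3 operands ready
cycle 8: I3 complete
cycle 9: R4←I3
cycle 10: I2 complete
cycle 11: R2←I2
cycle 12: I4 dispatched to DivU
cycle 13: I4 operands ready
cycle 20: I4 complete
cycle 21: R1←I4
cycle 22: I5 dispatched to DivU
cycle 23: I5 operands ready; I6 dispatched to MulU
cycle 24: I7 dispatched to IntU
cycle 25: I7 operands ready
cycle 26: I7 complete
cycle 27: R6←I7
cycle 30: I5 complete
cycle 31: R0←I5
cycle 32: I6 operands ready
cycle 35: I6 complete
cycle 36: R2←I6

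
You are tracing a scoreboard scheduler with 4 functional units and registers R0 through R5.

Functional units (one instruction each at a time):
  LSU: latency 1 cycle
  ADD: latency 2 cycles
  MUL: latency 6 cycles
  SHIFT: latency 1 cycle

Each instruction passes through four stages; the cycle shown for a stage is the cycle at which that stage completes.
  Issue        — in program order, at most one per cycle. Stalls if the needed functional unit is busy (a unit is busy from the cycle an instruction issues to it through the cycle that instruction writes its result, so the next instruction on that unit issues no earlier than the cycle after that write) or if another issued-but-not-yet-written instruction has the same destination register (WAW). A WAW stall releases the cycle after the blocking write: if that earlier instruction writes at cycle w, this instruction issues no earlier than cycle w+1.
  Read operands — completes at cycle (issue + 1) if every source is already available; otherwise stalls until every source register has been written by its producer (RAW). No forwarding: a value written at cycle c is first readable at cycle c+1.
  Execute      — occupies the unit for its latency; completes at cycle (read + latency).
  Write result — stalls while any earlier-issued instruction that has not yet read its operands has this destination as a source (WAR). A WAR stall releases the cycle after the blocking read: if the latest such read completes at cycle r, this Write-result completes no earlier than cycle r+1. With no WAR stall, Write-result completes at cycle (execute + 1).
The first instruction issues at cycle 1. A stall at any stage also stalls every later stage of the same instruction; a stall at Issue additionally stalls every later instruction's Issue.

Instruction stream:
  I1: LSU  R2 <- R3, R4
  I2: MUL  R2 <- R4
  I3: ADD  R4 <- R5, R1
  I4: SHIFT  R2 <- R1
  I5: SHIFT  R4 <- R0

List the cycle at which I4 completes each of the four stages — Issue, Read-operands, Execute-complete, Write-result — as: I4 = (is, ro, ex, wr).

I4 = (14, 15, 16, 17)

c1: I1 dispatched to LSU
c2: I1 operands ready
c3: I1 complete
c4: R2←I1
c5: I2 dispatched to MUL
c6: I2 operands ready, I3 dispatched to ADD
c7: I3 operands ready
c9: I3 complete
c10: R4←I3
c12: I2 complete
c13: R2←I2
c14: I4 dispatched to SHIFT
c15: I4 operands ready
c16: I4 complete
c17: R2←I4
c18: I5 dispatched to SHIFT
c19: I5 operands ready
c20: I5 complete
c21: R4←I5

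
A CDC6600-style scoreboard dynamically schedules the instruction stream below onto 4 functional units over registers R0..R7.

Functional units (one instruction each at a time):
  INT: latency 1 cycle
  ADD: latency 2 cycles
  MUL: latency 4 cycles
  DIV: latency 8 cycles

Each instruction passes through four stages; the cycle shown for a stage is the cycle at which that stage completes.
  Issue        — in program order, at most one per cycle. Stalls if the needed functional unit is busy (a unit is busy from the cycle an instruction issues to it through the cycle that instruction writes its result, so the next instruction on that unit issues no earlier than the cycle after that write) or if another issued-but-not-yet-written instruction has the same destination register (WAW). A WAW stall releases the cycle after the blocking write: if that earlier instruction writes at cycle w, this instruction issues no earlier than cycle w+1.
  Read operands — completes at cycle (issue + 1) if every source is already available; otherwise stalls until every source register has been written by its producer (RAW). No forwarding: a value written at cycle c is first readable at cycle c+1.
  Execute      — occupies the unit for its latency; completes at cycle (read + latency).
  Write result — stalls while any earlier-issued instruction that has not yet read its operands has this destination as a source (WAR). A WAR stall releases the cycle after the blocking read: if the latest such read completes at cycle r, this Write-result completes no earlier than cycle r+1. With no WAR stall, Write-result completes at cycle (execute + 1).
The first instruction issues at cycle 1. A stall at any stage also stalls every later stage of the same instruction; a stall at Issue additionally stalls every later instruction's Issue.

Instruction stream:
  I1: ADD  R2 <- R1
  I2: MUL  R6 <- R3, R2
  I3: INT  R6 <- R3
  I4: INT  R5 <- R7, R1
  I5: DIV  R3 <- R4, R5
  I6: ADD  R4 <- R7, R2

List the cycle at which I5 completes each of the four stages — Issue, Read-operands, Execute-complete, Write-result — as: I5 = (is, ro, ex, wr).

cycle 1: I1→ADD
cycle 2: I1 RO | I2→MUL
cycle 4: I1 EX
cycle 5: I1 WR R2
cycle 6: I2 RO
cycle 10: I2 EX
cycle 11: I2 WR R6
cycle 12: I3→INT
cycle 13: I3 RO
cycle 14: I3 EX
cycle 15: I3 WR R6
cycle 16: I4→INT
cycle 17: I4 RO | I5→DIV
cycle 18: I4 EX | I6→ADD
cycle 19: I4 WR R5 | I6 RO
cycle 20: I5 RO
cycle 21: I6 EX
cycle 22: I6 WR R4
cycle 28: I5 EX
cycle 29: I5 WR R3

I5 = (17, 20, 28, 29)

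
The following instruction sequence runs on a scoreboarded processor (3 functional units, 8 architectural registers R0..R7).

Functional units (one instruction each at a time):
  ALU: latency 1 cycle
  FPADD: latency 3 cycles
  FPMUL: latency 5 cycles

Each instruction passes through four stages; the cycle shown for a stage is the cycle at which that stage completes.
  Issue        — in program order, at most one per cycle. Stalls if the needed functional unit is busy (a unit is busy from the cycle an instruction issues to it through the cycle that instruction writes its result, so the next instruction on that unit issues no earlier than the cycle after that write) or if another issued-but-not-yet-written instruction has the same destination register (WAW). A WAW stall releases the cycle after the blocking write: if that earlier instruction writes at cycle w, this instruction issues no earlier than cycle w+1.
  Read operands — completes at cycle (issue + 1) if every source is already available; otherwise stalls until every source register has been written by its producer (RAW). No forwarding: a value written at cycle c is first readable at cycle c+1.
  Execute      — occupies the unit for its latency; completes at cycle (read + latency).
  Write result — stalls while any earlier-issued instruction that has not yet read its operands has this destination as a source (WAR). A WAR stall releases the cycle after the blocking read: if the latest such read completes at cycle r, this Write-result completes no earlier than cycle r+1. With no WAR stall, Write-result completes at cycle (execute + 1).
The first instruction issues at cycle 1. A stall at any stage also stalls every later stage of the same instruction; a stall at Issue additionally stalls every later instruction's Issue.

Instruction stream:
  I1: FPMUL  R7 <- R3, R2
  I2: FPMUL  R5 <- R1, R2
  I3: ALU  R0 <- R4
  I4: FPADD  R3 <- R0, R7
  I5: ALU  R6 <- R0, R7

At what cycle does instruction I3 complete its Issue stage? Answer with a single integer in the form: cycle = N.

cycle = 10

  I1 | 1 | 2 | 7 | 8
  I2 | 9 | 10 | 15 | 16   struct: FPMUL busy until I1 writes@8
  I3 | 10 | 11 | 12 | 13
  I4 | 11 | 14 | 17 | 18   RAW R0: wait I3 write@13
  I5 | 14 | 15 | 16 | 17   struct: ALU busy until I3 writes@13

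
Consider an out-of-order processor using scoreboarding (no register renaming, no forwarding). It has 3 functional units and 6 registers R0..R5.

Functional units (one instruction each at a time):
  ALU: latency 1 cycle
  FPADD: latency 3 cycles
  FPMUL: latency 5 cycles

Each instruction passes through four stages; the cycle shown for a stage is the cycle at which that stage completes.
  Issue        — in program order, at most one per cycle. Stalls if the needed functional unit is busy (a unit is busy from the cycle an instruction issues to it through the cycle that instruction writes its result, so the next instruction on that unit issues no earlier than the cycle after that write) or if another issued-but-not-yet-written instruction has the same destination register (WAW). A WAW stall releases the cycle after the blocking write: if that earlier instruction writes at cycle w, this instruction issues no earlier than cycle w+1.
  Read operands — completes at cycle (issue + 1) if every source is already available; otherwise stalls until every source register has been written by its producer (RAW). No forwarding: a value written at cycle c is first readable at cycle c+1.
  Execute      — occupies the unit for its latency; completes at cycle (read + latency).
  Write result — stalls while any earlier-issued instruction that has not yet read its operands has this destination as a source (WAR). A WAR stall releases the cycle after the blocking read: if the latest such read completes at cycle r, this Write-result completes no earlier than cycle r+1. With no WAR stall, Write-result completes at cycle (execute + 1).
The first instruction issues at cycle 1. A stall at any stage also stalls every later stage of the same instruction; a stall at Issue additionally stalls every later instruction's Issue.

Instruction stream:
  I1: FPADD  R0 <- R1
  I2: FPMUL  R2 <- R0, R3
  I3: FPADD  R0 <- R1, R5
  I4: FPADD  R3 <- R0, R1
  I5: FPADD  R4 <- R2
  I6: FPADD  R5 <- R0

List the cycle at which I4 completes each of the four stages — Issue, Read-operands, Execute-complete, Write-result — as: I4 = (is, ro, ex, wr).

I4 = (13, 14, 17, 18)

cycle 1: I1→FPADD
cycle 2: I1 RO | I2→FPMUL
cycle 5: I1 EX
cycle 6: I1 WR R0
cycle 7: I2 RO | I3→FPADD
cycle 8: I3 RO
cycle 11: I3 EX
cycle 12: I2 EX | I3 WR R0
cycle 13: I2 WR R2 | I4→FPADD
cycle 14: I4 RO
cycle 17: I4 EX
cycle 18: I4 WR R3
cycle 19: I5→FPADD
cycle 20: I5 RO
cycle 23: I5 EX
cycle 24: I5 WR R4
cycle 25: I6→FPADD
cycle 26: I6 RO
cycle 29: I6 EX
cycle 30: I6 WR R5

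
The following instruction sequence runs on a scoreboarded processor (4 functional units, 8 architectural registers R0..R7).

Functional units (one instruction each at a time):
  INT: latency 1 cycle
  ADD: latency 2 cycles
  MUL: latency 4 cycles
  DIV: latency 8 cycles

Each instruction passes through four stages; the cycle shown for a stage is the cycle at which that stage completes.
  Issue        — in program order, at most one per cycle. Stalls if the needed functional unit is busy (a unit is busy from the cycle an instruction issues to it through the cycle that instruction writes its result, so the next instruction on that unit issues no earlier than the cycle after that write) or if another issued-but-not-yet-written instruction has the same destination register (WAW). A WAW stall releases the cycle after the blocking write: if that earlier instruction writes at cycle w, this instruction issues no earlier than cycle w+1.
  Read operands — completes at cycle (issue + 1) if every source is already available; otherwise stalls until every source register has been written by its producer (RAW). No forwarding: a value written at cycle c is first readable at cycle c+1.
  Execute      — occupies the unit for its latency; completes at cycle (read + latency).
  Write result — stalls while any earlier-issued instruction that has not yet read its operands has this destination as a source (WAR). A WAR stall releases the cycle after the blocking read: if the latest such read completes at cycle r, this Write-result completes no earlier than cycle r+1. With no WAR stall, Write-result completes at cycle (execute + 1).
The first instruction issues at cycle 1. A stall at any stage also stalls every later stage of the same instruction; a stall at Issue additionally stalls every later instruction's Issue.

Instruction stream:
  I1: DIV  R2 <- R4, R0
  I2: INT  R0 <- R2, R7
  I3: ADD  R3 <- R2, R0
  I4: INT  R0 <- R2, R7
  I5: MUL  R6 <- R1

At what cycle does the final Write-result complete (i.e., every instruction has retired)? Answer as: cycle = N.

cycle = 22

  I1 | 1 | 2 | 10 | 11
  I2 | 2 | 12 | 13 | 14   RAW R2: wait I1 write@11
  I3 | 3 | 15 | 17 | 18   RAW R0: wait I2 write@14
  I4 | 15 | 16 | 17 | 18   struct: INT busy until I2 writes@14
  I5 | 16 | 17 | 21 | 22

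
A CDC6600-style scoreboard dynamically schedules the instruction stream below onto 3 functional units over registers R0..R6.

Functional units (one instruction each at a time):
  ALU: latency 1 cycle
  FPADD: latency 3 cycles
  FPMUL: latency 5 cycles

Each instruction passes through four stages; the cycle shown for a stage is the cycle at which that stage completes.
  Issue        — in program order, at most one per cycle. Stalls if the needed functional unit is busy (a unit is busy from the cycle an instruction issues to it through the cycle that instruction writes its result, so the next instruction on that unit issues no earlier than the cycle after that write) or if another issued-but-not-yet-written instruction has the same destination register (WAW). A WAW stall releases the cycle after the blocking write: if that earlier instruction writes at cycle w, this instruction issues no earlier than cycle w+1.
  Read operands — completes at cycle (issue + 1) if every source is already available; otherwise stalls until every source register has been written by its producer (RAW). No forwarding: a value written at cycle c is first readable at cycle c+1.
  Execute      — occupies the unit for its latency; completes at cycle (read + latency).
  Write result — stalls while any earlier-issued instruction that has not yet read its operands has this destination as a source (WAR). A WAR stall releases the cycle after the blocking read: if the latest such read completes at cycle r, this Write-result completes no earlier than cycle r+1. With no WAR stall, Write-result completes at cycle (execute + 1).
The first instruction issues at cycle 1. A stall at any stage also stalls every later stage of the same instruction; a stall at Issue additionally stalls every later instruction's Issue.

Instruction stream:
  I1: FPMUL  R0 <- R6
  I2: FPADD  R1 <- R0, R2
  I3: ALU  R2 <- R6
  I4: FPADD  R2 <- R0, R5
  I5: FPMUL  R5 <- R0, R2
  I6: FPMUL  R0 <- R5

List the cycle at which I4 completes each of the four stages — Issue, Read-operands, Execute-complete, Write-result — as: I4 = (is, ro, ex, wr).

[1] I1 dispatched to FPMUL
[2] I1 operands ready, I2 dispatched to FPADD
[3] I3 dispatched to ALU
[4] I3 operands ready
[5] I3 complete
[7] I1 complete
[8] R0←I1
[9] I2 operands ready
[10] R2←I3
[12] I2 complete
[13] R1←I2
[14] I4 dispatched to FPADD
[15] I4 operands ready, I5 dispatched to FPMUL
[18] I4 complete
[19] R2←I4
[20] I5 operands ready
[25] I5 complete
[26] R5←I5
[27] I6 dispatched to FPMUL
[28] I6 operands ready
[33] I6 complete
[34] R0←I6

I4 = (14, 15, 18, 19)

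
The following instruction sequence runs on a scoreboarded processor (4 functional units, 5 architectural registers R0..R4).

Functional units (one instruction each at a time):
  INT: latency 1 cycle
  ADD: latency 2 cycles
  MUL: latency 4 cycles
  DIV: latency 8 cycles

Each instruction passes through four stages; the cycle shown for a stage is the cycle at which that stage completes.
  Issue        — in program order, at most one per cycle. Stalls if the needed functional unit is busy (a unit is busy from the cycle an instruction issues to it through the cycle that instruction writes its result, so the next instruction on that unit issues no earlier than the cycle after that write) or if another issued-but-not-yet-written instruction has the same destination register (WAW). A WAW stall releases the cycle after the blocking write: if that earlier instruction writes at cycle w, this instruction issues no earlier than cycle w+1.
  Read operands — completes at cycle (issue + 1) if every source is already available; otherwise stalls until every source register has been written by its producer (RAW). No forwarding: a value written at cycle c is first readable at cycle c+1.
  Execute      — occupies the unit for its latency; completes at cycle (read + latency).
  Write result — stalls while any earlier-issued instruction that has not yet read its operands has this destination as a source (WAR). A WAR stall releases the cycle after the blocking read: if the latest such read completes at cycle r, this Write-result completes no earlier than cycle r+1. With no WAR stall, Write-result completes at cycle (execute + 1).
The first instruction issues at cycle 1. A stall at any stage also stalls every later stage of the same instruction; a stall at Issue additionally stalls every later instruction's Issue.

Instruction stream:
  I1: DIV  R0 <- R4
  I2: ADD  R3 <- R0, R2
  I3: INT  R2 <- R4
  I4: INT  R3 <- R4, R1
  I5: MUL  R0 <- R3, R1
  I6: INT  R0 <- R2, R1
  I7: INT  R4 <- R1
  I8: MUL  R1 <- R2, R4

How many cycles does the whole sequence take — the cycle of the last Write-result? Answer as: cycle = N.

I1 -> (1, 2, 10, 11)
I2 -> (2, 12, 14, 15)  // RAW R0: wait I1 write@11
I3 -> (3, 4, 5, 13)  // WAR R2: wait I2 read@12
I4 -> (16, 17, 18, 19)  // WAW R3: wait I2 write@15
I5 -> (17, 20, 24, 25)  // RAW R3: wait I4 write@19
I6 -> (26, 27, 28, 29)  // WAW R0: wait I5 write@25
I7 -> (30, 31, 32, 33)  // struct: INT busy until I6 writes@29
I8 -> (31, 34, 38, 39)  // RAW R4: wait I7 write@33

cycle = 39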